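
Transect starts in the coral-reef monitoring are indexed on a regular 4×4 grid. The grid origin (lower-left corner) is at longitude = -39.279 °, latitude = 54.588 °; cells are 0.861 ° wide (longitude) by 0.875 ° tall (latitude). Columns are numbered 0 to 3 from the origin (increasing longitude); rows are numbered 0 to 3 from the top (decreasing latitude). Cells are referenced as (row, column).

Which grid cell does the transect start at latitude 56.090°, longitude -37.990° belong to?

Column index: ⌊(-37.990 − -39.279) / 0.861⌋ = ⌊1.497⌋ = 1
Row offset from origin: ⌊(56.090 − 54.588) / 0.875⌋ = ⌊1.717⌋ = 1 → row 2 (counted from top)

(2, 1)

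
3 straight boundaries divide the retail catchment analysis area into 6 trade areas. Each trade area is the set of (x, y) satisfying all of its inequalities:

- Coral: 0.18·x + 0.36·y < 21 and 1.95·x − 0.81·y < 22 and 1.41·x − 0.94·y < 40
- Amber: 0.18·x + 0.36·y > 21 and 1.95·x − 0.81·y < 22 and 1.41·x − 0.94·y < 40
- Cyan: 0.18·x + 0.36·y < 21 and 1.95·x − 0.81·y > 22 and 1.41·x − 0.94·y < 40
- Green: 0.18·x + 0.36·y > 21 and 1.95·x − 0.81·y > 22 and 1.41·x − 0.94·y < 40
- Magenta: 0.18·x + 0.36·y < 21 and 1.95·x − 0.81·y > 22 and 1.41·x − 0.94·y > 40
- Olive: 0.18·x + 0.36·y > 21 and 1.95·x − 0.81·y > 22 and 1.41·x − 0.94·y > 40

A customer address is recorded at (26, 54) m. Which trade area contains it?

Amber

0.18·26 + 0.36·54 = 24.120, which is > 21
1.95·26 − 0.81·54 = 6.960, which is < 22
1.41·26 − 0.94·54 = -14.100, which is < 40
This sign pattern matches Amber.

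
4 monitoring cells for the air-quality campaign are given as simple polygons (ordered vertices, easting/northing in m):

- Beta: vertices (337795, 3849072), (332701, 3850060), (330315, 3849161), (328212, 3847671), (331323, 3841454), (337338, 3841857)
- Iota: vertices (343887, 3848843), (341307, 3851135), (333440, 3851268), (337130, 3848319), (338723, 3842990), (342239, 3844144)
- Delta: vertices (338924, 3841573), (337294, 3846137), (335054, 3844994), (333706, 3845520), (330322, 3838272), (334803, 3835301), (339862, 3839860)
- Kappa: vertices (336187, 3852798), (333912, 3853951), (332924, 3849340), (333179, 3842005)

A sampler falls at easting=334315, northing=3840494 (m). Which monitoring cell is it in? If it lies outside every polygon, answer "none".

Delta

Cast a ray rightward from (334315, 3840494). For each polygon, the edges (by vertex number in listed order) whose endpoints lie on opposite sides of northing = 3840494, where each meets that height, and whether that is right or left of the point:
Beta: no edge straddles that height → 0 crossings.
Iota: no edge straddles that height → 0 crossings.
Delta: 4–5 at easting≈331359.4 (left), 7–1 at easting≈339514.8 (right) → 1 crossing.
Kappa: no edge straddles that height → 0 crossings.
Only Delta has an odd count, so the point is inside Delta.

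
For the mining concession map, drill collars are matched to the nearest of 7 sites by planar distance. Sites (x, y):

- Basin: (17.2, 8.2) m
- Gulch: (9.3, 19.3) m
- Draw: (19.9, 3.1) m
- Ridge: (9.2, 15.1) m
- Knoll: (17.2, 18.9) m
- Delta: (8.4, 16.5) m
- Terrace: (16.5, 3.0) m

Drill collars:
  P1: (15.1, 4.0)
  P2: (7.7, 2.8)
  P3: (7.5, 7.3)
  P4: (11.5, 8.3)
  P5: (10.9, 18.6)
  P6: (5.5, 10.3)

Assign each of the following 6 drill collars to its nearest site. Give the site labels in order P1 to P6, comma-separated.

P1 → Terrace (d²=2.96)
P2 → Terrace (d²=77.48)
P3 → Ridge (d²=63.73)
P4 → Basin (d²=32.50)
P5 → Gulch (d²=3.05)
P6 → Ridge (d²=36.73)

Terrace, Terrace, Ridge, Basin, Gulch, Ridge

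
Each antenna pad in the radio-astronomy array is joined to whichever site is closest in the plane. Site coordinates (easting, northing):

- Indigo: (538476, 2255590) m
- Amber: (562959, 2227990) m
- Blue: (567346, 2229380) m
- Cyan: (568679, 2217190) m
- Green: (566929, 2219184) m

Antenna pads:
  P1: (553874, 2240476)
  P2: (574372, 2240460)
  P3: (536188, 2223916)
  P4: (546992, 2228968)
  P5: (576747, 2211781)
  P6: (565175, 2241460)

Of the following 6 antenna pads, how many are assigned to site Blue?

P1 → Amber
P2 → Blue
P3 → Amber
P4 → Amber
P5 → Cyan
P6 → Blue
2 of the 6 go to Blue.

2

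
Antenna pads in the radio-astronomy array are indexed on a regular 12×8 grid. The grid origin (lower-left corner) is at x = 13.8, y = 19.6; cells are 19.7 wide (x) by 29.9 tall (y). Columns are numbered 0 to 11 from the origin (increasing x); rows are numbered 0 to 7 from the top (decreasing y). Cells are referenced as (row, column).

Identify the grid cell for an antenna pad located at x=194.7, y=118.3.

(4, 9)

Column index: ⌊(194.7 − 13.8) / 19.7⌋ = ⌊9.183⌋ = 9
Row offset from origin: ⌊(118.3 − 19.6) / 29.9⌋ = ⌊3.301⌋ = 3 → row 4 (counted from top)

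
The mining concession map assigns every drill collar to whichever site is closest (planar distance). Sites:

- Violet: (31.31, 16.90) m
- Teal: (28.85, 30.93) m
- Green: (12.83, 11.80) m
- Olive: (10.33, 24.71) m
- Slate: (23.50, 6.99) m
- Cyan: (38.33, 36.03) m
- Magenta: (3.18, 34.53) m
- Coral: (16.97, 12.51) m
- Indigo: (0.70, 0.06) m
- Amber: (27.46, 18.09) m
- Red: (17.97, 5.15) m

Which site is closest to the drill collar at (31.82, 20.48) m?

Violet

Squared distances to each site:
Violet: 13.077; Teal: 118.023; Green: 435.963; Olive: 479.713; Slate: 251.202; Cyan: 284.183; Magenta: 1017.652; Coral: 284.043; Indigo: 1385.431; Amber: 24.722; Red: 426.831.
Minimum at Violet.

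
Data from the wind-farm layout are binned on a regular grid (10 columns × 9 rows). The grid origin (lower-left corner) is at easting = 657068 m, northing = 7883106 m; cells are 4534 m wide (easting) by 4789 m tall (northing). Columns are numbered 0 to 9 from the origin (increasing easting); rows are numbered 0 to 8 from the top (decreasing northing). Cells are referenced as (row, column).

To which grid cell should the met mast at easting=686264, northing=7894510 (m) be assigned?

(6, 6)

Column index: ⌊(686264 − 657068) / 4534⌋ = ⌊6.439⌋ = 6
Row offset from origin: ⌊(7894510 − 7883106) / 4789⌋ = ⌊2.381⌋ = 2 → row 6 (counted from top)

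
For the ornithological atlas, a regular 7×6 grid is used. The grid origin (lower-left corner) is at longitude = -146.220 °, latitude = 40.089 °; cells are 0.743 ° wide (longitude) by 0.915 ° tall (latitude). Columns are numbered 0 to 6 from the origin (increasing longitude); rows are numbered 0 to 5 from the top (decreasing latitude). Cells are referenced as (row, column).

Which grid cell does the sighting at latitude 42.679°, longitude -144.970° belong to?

Column index: ⌊(-144.970 − -146.220) / 0.743⌋ = ⌊1.682⌋ = 1
Row offset from origin: ⌊(42.679 − 40.089) / 0.915⌋ = ⌊2.831⌋ = 2 → row 3 (counted from top)

(3, 1)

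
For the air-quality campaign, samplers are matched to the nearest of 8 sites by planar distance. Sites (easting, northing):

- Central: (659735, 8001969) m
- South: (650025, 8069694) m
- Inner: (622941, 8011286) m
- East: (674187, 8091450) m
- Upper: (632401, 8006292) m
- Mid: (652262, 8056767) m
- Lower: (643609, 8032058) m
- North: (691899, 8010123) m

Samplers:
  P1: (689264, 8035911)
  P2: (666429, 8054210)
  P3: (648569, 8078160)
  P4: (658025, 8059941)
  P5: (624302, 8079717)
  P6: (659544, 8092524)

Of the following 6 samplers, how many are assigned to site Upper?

P1 → North
P2 → Mid
P3 → South
P4 → Mid
P5 → South
P6 → East
0 of the 6 go to Upper.

0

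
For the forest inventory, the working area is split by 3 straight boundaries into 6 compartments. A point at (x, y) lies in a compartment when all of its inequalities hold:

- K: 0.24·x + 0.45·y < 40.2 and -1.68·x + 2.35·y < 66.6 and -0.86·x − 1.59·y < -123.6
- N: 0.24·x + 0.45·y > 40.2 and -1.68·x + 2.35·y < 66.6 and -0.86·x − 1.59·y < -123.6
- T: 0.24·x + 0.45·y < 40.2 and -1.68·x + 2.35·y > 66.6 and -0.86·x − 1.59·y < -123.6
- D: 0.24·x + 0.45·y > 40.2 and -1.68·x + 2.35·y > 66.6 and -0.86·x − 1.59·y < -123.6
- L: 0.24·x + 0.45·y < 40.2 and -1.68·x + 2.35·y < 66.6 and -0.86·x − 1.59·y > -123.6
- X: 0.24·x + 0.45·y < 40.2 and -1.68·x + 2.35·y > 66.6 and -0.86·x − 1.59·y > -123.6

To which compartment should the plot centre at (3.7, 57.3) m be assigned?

0.24·3.7 + 0.45·57.3 = 26.673, which is < 40.2
-1.68·3.7 + 2.35·57.3 = 128.439, which is > 66.6
-0.86·3.7 − 1.59·57.3 = -94.289, which is > -123.6
This sign pattern matches X.

X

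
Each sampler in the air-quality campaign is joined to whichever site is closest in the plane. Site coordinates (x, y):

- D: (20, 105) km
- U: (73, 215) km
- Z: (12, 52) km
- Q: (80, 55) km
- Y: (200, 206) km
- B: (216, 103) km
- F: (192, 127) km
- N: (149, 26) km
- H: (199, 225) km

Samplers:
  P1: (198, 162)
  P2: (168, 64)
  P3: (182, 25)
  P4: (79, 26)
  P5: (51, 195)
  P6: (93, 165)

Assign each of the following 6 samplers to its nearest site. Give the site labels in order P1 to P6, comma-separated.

P1 → F (d²=1261.00)
P2 → N (d²=1805.00)
P3 → N (d²=1090.00)
P4 → Q (d²=842.00)
P5 → U (d²=884.00)
P6 → U (d²=2900.00)

F, N, N, Q, U, U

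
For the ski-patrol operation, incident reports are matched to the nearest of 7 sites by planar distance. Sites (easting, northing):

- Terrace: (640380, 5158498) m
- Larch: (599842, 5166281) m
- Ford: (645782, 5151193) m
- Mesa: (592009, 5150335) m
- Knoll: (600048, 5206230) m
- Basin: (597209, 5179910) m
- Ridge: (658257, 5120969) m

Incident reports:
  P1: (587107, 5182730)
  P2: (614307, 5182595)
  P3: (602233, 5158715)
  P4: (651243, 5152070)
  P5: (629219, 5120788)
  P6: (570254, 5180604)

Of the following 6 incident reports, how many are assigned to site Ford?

P1 → Basin
P2 → Basin
P3 → Larch
P4 → Ford
P5 → Ridge
P6 → Basin
1 of the 6 goes to Ford.

1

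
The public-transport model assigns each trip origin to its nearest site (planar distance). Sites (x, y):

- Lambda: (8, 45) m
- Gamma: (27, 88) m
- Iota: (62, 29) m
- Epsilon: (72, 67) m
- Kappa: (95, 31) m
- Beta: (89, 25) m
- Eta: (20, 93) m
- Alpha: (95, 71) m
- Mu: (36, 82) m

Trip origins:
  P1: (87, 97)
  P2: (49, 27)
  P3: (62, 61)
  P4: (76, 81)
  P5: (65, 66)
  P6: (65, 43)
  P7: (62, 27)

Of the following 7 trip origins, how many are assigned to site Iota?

P1 → Alpha
P2 → Iota
P3 → Epsilon
P4 → Epsilon
P5 → Epsilon
P6 → Iota
P7 → Iota
3 of the 7 go to Iota.

3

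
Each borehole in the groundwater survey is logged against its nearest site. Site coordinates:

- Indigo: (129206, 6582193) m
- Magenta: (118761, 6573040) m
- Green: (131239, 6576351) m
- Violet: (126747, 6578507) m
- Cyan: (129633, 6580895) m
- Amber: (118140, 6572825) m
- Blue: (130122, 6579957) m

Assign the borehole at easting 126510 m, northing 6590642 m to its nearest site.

Squared distances to each site:
Indigo: 78654017.000; Magenta: 369877405.000; Green: 226596122.000; Violet: 147314394.000; Cyan: 104757138.000; Amber: 387502389.000; Blue: 127215769.000.
Minimum at Indigo.

Indigo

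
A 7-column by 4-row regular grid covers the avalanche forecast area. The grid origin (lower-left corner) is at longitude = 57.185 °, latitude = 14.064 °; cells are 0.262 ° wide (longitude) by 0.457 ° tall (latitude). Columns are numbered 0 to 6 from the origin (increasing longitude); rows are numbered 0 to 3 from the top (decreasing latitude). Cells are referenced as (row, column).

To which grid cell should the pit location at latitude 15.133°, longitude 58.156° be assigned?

(1, 3)

Column index: ⌊(58.156 − 57.185) / 0.262⌋ = ⌊3.706⌋ = 3
Row offset from origin: ⌊(15.133 − 14.064) / 0.457⌋ = ⌊2.339⌋ = 2 → row 1 (counted from top)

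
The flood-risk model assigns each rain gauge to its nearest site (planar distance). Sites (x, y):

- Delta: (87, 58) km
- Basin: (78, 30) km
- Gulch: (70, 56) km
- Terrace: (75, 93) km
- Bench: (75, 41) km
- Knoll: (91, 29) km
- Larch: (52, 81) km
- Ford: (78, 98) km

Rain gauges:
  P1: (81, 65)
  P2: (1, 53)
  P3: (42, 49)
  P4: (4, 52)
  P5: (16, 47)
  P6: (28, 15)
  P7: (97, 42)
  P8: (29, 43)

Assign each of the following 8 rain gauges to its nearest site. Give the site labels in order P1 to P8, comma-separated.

Delta, Larch, Gulch, Larch, Larch, Basin, Knoll, Gulch

P1 → Delta (d²=85.00)
P2 → Larch (d²=3385.00)
P3 → Gulch (d²=833.00)
P4 → Larch (d²=3145.00)
P5 → Larch (d²=2452.00)
P6 → Basin (d²=2725.00)
P7 → Knoll (d²=205.00)
P8 → Gulch (d²=1850.00)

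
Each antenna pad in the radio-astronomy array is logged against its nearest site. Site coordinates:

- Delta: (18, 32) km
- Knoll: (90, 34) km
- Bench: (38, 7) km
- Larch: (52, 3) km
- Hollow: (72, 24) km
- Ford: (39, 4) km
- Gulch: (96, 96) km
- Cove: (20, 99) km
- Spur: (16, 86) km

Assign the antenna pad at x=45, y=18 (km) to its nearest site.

Squared distances to each site:
Delta: 925.000; Knoll: 2281.000; Bench: 170.000; Larch: 274.000; Hollow: 765.000; Ford: 232.000; Gulch: 8685.000; Cove: 7186.000; Spur: 5465.000.
Minimum at Bench.

Bench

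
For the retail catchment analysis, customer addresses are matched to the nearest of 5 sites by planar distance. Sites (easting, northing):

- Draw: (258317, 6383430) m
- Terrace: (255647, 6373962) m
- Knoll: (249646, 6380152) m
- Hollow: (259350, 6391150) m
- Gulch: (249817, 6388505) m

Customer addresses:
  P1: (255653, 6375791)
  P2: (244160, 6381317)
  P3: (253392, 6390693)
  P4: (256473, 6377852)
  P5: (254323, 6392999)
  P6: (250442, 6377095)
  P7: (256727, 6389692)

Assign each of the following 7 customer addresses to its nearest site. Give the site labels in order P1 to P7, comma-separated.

P1 → Terrace (d²=3345277.00)
P2 → Knoll (d²=31453421.00)
P3 → Gulch (d²=17567969.00)
P4 → Terrace (d²=15814376.00)
P5 → Hollow (d²=28689530.00)
P6 → Knoll (d²=9978865.00)
P7 → Hollow (d²=9005893.00)

Terrace, Knoll, Gulch, Terrace, Hollow, Knoll, Hollow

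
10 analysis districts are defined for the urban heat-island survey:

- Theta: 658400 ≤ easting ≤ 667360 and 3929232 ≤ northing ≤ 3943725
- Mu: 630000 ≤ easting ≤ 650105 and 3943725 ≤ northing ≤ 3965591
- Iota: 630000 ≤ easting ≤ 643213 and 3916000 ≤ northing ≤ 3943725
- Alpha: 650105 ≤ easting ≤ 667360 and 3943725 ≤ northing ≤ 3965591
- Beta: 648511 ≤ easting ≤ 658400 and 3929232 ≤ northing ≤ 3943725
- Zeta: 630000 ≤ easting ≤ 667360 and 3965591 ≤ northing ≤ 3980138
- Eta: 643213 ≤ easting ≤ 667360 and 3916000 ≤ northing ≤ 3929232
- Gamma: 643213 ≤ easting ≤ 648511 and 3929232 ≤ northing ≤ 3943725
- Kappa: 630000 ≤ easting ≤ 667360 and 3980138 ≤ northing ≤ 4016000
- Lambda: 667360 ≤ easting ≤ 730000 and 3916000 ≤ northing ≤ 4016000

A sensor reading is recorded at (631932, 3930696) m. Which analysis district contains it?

The point has easting = 631932 and northing = 3930696.
Only Iota satisfies 630000 ≤ easting ≤ 643213 and 3916000 ≤ northing ≤ 3943725.

Iota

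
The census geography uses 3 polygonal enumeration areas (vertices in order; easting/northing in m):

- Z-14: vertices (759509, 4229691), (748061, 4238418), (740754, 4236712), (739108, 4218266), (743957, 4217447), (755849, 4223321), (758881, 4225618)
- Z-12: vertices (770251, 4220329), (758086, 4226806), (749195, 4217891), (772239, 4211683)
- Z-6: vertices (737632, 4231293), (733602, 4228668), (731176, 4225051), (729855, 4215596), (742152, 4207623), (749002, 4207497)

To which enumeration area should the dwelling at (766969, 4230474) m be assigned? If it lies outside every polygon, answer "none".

none

Cast a ray rightward from (766969, 4230474). For each polygon, the edges (by vertex number in listed order) whose endpoints lie on opposite sides of northing = 4230474, where each meets that height, and whether that is right or left of the point:
Z-14: 1–2 at easting≈758481.9 (left), 3–4 at easting≈740197.4 (left) → 0 crossings.
Z-12: no edge straddles that height → 0 crossings.
Z-6: 1–2 at easting≈736374.6 (left), 6–1 at easting≈738023.3 (left) → 0 crossings.
All counts are even, so the point lies outside every listed polygon.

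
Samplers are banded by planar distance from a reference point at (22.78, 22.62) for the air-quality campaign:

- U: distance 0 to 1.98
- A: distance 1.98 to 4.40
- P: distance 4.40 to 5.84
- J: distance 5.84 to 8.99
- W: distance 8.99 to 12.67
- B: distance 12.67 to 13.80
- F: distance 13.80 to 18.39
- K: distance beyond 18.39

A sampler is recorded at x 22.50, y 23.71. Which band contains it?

Distance = √((22.50−22.78)² + (23.71−22.62)²) = √(0.078 + 1.188) = 1.125.
0 ≤ 1.125 < 1.98 → U.

U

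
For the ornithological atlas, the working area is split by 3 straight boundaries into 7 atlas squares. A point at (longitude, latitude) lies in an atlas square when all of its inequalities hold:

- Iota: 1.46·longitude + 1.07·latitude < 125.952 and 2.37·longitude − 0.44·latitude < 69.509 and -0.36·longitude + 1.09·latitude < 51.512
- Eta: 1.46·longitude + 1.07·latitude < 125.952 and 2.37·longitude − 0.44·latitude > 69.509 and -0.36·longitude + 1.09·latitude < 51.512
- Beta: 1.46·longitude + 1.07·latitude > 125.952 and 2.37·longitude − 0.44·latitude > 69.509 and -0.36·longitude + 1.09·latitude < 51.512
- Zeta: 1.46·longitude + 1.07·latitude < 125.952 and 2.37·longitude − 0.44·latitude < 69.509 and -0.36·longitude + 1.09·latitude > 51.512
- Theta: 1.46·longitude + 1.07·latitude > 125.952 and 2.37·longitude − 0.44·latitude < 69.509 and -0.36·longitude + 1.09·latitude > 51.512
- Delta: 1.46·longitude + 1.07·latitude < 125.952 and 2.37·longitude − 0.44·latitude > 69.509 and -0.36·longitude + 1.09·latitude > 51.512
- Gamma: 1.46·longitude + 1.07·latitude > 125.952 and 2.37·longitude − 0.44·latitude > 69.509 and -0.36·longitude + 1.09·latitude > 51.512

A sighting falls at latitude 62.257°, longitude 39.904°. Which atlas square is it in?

1.46·39.904 + 1.07·62.257 = 124.875, which is < 125.952
2.37·39.904 − 0.44·62.257 = 67.179, which is < 69.509
-0.36·39.904 + 1.09·62.257 = 53.495, which is > 51.512
This sign pattern matches Zeta.

Zeta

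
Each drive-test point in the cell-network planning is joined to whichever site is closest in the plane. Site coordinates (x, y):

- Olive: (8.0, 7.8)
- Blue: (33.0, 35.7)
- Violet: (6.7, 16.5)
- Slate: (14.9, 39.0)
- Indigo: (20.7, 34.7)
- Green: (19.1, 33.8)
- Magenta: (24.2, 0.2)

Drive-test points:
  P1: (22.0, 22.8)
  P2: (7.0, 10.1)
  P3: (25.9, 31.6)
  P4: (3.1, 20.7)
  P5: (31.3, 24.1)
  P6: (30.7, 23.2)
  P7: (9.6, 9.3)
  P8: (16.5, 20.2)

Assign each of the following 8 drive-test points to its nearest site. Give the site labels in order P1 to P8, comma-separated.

P1 → Green (d²=129.41)
P2 → Olive (d²=6.29)
P3 → Indigo (d²=36.65)
P4 → Violet (d²=30.60)
P5 → Blue (d²=137.45)
P6 → Blue (d²=161.54)
P7 → Olive (d²=4.81)
P8 → Violet (d²=109.73)

Green, Olive, Indigo, Violet, Blue, Blue, Olive, Violet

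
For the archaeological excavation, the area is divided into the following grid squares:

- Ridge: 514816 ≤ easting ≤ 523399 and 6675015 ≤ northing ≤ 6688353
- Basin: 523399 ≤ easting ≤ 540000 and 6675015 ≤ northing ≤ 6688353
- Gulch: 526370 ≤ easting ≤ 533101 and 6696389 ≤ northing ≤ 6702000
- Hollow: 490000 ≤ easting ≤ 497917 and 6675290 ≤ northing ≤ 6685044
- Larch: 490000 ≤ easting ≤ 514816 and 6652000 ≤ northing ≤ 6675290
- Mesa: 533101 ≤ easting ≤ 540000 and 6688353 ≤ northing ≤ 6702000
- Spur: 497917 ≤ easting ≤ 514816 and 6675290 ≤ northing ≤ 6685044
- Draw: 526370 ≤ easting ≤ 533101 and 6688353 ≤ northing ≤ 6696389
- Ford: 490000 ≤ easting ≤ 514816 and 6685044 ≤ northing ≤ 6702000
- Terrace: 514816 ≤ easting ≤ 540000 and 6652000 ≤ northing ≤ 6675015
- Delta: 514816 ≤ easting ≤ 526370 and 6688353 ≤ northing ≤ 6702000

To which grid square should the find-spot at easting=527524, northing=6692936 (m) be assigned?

Draw

The point has easting = 527524 and northing = 6692936.
Only Draw satisfies 526370 ≤ easting ≤ 533101 and 6688353 ≤ northing ≤ 6696389.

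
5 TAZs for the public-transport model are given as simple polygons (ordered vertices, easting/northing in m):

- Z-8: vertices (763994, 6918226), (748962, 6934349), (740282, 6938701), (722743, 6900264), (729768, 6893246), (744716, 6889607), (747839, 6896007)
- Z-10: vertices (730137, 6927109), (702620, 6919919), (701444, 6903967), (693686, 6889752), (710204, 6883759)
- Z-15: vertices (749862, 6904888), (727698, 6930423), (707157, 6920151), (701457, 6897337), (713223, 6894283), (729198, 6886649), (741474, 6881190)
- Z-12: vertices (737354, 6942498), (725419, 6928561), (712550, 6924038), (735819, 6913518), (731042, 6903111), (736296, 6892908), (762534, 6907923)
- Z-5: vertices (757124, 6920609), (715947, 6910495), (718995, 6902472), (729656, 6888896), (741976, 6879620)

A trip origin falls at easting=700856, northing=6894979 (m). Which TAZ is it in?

Z-10

Cast a ray rightward from (700856, 6894979). For each polygon, the edges (by vertex number in listed order) whose endpoints lie on opposite sides of northing = 6894979, where each meets that height, and whether that is right or left of the point:
Z-8: 4–5 at easting≈728033.3 (right), 6–7 at easting≈747337.4 (right) → 2 crossings.
Z-10: 3–4 at easting≈696538.7 (left), 5–1 at easting≈715363.1 (right) → 1 crossing.
Z-15: 4–5 at easting≈710541.6 (right), 7–1 at easting≈746354.7 (right) → 2 crossings.
Z-12: 5–6 at easting≈735229.5 (right), 6–7 at easting≈739915.0 (right) → 2 crossings.
Z-5: 3–4 at easting≈724879.1 (right), 5–1 at easting≈747652.1 (right) → 2 crossings.
Only Z-10 has an odd count, so the point is inside Z-10.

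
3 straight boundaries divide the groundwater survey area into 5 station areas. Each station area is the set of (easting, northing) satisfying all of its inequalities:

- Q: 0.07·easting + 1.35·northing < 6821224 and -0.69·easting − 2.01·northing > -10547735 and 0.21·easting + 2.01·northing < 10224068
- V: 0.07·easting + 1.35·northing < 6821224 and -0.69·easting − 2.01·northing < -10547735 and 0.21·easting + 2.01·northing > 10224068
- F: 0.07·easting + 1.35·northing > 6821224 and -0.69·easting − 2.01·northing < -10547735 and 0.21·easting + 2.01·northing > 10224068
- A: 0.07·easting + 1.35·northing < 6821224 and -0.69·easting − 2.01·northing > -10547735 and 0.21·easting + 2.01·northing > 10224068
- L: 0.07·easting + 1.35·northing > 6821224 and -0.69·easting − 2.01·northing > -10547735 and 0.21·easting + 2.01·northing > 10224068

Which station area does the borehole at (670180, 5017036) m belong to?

A

0.07·670180 + 1.35·5017036 = 6819911.200, which is < 6821224
-0.69·670180 − 2.01·5017036 = -10546666.560, which is > -10547735
0.21·670180 + 2.01·5017036 = 10224980.160, which is > 10224068
This sign pattern matches A.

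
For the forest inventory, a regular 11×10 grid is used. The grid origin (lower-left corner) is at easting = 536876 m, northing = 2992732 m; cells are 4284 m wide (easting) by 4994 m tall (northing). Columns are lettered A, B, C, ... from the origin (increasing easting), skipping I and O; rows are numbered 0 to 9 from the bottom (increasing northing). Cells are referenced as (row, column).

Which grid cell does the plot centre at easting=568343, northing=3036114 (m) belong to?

(8, H)

Column index: ⌊(568343 − 536876) / 4284⌋ = ⌊7.345⌋ = 7 → column H
Row offset from origin: ⌊(3036114 − 2992732) / 4994⌋ = ⌊8.687⌋ = 8 → row 8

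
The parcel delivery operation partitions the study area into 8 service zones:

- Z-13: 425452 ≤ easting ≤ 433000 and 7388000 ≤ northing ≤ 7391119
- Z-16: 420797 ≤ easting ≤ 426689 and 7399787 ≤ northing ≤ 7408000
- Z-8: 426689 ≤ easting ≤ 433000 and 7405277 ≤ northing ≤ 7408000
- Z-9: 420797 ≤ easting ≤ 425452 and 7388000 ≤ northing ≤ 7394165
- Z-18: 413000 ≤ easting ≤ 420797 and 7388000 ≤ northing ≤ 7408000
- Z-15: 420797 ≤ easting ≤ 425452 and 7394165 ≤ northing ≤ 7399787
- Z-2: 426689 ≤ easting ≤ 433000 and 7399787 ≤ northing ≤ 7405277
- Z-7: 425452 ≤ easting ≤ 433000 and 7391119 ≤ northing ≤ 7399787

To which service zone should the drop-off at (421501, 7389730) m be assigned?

Z-9

The point has easting = 421501 and northing = 7389730.
Only Z-9 satisfies 420797 ≤ easting ≤ 425452 and 7388000 ≤ northing ≤ 7394165.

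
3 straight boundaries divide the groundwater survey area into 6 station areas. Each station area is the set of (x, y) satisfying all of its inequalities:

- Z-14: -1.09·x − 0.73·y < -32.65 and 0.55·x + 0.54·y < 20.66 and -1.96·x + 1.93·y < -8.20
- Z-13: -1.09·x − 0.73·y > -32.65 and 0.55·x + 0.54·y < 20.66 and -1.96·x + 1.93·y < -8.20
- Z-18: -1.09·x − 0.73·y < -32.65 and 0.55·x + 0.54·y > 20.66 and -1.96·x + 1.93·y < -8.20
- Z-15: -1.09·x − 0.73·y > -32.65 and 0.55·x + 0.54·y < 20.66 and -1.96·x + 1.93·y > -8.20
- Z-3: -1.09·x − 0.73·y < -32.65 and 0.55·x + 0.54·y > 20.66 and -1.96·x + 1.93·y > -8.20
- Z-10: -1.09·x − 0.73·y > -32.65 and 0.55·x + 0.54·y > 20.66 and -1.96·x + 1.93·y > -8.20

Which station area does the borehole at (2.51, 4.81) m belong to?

-1.09·2.51 − 0.73·4.81 = -6.247, which is > -32.65
0.55·2.51 + 0.54·4.81 = 3.978, which is < 20.66
-1.96·2.51 + 1.93·4.81 = 4.364, which is > -8.20
This sign pattern matches Z-15.

Z-15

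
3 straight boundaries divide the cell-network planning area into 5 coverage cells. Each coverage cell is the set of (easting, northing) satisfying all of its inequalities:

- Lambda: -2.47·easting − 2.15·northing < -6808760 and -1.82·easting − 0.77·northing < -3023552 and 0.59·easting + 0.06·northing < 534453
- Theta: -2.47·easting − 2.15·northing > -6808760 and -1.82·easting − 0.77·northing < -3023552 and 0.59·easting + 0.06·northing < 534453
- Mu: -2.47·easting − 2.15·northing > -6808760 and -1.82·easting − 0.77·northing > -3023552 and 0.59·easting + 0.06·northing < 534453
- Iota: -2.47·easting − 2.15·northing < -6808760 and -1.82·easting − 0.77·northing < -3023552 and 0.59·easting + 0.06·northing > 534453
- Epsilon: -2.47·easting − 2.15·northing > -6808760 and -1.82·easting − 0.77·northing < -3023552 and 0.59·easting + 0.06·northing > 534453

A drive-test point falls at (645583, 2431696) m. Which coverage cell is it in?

-2.47·645583 − 2.15·2431696 = -6822736.410, which is < -6808760
-1.82·645583 − 0.77·2431696 = -3047366.980, which is < -3023552
0.59·645583 + 0.06·2431696 = 526795.730, which is < 534453
This sign pattern matches Lambda.

Lambda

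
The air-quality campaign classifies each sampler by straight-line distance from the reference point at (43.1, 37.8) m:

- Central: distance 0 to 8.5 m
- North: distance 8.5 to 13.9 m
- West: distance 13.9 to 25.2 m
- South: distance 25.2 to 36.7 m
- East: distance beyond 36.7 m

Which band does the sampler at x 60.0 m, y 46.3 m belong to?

West

Distance = √((60.0−43.1)² + (46.3−37.8)²) = √(285.610 + 72.250) = 18.917 m.
13.9 ≤ 18.917 < 25.2 → West.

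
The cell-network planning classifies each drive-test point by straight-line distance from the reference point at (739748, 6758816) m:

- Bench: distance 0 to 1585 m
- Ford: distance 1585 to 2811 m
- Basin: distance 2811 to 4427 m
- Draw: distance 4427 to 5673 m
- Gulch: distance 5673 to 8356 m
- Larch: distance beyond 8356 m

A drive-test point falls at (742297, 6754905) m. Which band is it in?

Distance = √((742297−739748)² + (6754905−6758816)²) = √(6497401.000 + 15295921.000) = 4668.332 m.
4427 ≤ 4668.332 < 5673 → Draw.

Draw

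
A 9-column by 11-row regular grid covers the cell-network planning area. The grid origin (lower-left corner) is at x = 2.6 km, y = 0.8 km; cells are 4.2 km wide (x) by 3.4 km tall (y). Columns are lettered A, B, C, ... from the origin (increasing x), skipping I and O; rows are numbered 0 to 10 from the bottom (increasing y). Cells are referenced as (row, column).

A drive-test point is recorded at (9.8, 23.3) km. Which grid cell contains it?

Column index: ⌊(9.8 − 2.6) / 4.2⌋ = ⌊1.714⌋ = 1 → column B
Row offset from origin: ⌊(23.3 − 0.8) / 3.4⌋ = ⌊6.618⌋ = 6 → row 6

(6, B)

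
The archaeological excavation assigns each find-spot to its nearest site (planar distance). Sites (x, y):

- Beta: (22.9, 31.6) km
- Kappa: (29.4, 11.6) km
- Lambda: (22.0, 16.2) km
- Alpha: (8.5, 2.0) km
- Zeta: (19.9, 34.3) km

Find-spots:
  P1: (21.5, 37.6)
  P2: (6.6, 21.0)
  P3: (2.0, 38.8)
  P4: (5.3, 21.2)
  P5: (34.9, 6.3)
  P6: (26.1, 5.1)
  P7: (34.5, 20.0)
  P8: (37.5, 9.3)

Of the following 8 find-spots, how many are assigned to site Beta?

0

P1 → Zeta
P2 → Lambda
P3 → Zeta
P4 → Lambda
P5 → Kappa
P6 → Kappa
P7 → Kappa
P8 → Kappa
0 of the 8 go to Beta.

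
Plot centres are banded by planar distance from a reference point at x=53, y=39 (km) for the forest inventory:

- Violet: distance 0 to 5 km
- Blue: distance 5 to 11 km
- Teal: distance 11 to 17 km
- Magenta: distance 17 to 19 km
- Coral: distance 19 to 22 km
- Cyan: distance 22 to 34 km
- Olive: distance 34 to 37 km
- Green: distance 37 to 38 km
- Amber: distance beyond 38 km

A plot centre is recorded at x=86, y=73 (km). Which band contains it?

Distance = √((86−53)² + (73−39)²) = √(1089.000 + 1156.000) = 47.381 km.
38 ≤ 47.381 < ∞ → Amber.

Amber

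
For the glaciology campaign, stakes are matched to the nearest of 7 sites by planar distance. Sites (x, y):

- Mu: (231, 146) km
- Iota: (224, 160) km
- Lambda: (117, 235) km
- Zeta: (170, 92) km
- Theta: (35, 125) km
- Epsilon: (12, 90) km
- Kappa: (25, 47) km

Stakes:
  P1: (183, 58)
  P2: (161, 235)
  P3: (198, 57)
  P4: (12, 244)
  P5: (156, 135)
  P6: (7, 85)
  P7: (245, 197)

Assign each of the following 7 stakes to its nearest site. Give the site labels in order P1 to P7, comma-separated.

Zeta, Lambda, Zeta, Lambda, Zeta, Epsilon, Iota

P1 → Zeta (d²=1325.00)
P2 → Lambda (d²=1936.00)
P3 → Zeta (d²=2009.00)
P4 → Lambda (d²=11106.00)
P5 → Zeta (d²=2045.00)
P6 → Epsilon (d²=50.00)
P7 → Iota (d²=1810.00)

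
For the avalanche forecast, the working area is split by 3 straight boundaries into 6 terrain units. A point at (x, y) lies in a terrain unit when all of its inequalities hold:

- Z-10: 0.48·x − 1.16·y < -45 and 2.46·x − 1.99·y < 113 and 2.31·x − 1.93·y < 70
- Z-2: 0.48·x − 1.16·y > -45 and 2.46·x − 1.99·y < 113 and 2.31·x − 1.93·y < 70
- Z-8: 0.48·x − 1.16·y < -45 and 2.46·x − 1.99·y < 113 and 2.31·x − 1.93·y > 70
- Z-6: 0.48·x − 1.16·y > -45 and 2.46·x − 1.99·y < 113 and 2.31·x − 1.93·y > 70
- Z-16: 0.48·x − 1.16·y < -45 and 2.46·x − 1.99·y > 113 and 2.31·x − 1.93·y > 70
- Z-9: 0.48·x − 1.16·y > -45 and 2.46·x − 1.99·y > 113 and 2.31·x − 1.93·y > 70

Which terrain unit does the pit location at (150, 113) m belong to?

0.48·150 − 1.16·113 = -59.080, which is < -45
2.46·150 − 1.99·113 = 144.130, which is > 113
2.31·150 − 1.93·113 = 128.410, which is > 70
This sign pattern matches Z-16.

Z-16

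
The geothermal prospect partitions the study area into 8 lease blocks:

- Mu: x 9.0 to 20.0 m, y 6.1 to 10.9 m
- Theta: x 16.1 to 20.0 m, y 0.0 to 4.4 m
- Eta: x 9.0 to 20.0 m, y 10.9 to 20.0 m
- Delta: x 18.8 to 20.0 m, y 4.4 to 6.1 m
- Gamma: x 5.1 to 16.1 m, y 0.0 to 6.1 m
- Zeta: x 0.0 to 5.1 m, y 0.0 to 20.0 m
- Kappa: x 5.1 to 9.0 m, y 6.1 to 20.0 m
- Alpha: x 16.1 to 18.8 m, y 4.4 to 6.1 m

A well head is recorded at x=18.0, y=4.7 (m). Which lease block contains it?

Alpha

The point has x = 18.0 and y = 4.7.
Only Alpha satisfies 16.1 ≤ x ≤ 18.8 and 4.4 ≤ y ≤ 6.1.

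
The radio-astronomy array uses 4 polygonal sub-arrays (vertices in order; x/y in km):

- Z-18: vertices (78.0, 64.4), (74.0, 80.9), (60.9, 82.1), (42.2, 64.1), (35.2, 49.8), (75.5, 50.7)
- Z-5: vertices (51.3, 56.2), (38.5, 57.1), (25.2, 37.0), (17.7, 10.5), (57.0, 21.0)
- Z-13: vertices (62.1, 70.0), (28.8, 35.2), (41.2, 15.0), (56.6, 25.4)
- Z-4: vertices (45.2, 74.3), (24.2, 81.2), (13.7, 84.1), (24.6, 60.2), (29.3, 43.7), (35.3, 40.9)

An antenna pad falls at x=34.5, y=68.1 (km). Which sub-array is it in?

Cast a ray rightward from (34.5, 68.1). For each polygon, the edges (by vertex number in listed order) whose endpoints lie on opposite sides of y = 68.1, where each meets that height, and whether that is right or left of the point:
Z-18: 1–2 at x≈77.10 (right), 3–4 at x≈46.36 (right) → 2 crossings.
Z-5: no edge straddles that height → 0 crossings.
Z-13: 1–2 at x≈60.28 (right), 4–1 at x≈61.87 (right) → 2 crossings.
Z-4: 3–4 at x≈21.00 (left), 6–1 at x≈43.36 (right) → 1 crossing.
Only Z-4 has an odd count, so the point is inside Z-4.

Z-4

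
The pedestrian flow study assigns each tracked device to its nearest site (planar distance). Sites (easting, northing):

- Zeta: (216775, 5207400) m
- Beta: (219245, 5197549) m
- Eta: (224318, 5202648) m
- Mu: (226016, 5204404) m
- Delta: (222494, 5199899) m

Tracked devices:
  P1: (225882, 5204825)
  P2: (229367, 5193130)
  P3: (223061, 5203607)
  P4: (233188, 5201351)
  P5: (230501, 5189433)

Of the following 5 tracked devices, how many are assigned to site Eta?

1

P1 → Mu
P2 → Delta
P3 → Eta
P4 → Mu
P5 → Delta
1 of the 5 goes to Eta.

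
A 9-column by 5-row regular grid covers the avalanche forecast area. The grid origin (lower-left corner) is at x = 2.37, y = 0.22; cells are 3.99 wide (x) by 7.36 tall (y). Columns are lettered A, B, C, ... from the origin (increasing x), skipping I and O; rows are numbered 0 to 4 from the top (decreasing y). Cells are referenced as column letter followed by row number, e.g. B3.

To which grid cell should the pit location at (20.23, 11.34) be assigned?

E3

Column index: ⌊(20.23 − 2.37) / 3.99⌋ = ⌊4.476⌋ = 4 → column E
Row offset from origin: ⌊(11.34 − 0.22) / 7.36⌋ = ⌊1.511⌋ = 1 → row 3 (counted from top)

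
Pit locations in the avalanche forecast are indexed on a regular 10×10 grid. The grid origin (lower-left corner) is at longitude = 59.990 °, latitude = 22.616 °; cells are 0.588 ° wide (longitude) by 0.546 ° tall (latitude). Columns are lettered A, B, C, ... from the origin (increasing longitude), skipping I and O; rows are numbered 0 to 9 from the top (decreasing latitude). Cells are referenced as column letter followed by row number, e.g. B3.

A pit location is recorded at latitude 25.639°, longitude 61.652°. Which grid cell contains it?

Column index: ⌊(61.652 − 59.990) / 0.588⌋ = ⌊2.827⌋ = 2 → column C
Row offset from origin: ⌊(25.639 − 22.616) / 0.546⌋ = ⌊5.537⌋ = 5 → row 4 (counted from top)

C4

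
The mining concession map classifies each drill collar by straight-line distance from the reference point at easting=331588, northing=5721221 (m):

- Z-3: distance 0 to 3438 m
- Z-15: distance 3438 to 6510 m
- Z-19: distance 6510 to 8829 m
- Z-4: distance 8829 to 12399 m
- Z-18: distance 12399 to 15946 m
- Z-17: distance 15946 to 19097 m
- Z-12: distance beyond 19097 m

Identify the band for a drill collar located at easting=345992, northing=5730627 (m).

Distance = √((345992−331588)² + (5730627−5721221)²) = √(207475216.000 + 88472836.000) = 17203.141 m.
15946 ≤ 17203.141 < 19097 → Z-17.

Z-17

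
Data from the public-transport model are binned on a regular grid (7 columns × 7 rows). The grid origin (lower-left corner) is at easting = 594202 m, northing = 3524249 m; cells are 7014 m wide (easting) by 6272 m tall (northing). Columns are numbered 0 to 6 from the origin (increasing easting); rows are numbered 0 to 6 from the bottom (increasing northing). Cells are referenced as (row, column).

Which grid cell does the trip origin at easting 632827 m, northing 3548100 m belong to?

(3, 5)

Column index: ⌊(632827 − 594202) / 7014⌋ = ⌊5.507⌋ = 5
Row offset from origin: ⌊(3548100 − 3524249) / 6272⌋ = ⌊3.803⌋ = 3 → row 3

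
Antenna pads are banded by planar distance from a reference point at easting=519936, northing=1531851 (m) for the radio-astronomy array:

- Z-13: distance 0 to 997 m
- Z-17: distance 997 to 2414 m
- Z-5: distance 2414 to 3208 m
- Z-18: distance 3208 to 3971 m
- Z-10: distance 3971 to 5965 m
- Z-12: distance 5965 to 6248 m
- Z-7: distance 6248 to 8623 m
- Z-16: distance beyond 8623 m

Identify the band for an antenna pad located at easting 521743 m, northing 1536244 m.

Z-10

Distance = √((521743−519936)² + (1536244−1531851)²) = √(3265249.000 + 19298449.000) = 4750.126 m.
3971 ≤ 4750.126 < 5965 → Z-10.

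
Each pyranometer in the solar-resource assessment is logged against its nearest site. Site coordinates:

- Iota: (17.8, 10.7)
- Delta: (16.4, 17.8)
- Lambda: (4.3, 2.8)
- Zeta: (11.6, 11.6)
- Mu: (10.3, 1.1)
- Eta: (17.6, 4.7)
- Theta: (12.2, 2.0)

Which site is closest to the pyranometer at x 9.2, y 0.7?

Mu

Squared distances to each site:
Iota: 173.960; Delta: 344.250; Lambda: 28.420; Zeta: 124.570; Mu: 1.370; Eta: 86.560; Theta: 10.690.
Minimum at Mu.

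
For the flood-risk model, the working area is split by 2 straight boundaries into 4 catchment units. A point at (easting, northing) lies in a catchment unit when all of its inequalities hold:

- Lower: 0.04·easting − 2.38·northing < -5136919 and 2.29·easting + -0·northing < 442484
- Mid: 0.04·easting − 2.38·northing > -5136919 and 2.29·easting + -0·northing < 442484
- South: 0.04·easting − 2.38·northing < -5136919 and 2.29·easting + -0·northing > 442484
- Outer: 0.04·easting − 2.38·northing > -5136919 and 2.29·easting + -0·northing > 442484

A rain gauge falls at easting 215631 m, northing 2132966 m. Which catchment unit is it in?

0.04·215631 − 2.38·2132966 = -5067833.840, which is > -5136919
2.29·215631 + -0·2132966 = 493794.990, which is > 442484
This sign pattern matches Outer.

Outer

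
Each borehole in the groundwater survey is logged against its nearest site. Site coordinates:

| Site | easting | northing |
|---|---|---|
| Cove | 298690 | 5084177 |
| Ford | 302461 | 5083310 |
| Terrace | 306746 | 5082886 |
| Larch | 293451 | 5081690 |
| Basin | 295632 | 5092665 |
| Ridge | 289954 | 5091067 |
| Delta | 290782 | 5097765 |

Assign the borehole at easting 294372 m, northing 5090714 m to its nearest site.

Squared distances to each site:
Cove: 61377493.000; Ford: 120251137.000; Terrace: 214393460.000; Larch: 82280817.000; Basin: 5394001.000; Ridge: 19643333.000; Delta: 62604701.000.
Minimum at Basin.

Basin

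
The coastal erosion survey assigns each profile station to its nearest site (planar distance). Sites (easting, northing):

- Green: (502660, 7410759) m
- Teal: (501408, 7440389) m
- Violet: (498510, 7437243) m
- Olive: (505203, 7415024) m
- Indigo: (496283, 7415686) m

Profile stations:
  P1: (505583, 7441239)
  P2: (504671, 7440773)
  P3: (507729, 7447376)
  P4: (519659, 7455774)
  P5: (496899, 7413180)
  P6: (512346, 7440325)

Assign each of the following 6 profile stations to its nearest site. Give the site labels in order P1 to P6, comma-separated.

Teal, Teal, Teal, Teal, Indigo, Teal

P1 → Teal (d²=18153125.00)
P2 → Teal (d²=10794625.00)
P3 → Teal (d²=88773210.00)
P4 → Teal (d²=569797226.00)
P5 → Indigo (d²=6659492.00)
P6 → Teal (d²=119643940.00)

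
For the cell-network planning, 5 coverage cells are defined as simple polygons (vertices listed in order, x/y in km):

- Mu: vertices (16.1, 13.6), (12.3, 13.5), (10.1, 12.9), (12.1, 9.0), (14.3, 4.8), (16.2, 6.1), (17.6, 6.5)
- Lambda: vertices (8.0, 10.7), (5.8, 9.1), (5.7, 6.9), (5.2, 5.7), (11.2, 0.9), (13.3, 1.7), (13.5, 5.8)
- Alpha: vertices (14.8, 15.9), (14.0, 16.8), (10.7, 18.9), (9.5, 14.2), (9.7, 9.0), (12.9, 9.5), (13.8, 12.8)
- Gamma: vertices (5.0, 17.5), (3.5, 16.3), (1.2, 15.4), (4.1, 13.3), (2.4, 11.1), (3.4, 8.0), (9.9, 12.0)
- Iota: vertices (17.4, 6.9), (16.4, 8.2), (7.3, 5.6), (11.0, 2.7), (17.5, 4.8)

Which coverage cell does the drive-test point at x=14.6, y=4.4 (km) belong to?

Cast a ray rightward from (14.6, 4.4). For each polygon, the edges (by vertex number in listed order) whose endpoints lie on opposite sides of y = 4.4, where each meets that height, and whether that is right or left of the point:
Mu: no edge straddles that height → 0 crossings.
Lambda: 4–5 at x≈6.82 (left), 6–7 at x≈13.43 (left) → 0 crossings.
Alpha: no edge straddles that height → 0 crossings.
Gamma: no edge straddles that height → 0 crossings.
Iota: 3–4 at x≈8.83 (left), 4–5 at x≈16.26 (right) → 1 crossing.
Only Iota has an odd count, so the point is inside Iota.

Iota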